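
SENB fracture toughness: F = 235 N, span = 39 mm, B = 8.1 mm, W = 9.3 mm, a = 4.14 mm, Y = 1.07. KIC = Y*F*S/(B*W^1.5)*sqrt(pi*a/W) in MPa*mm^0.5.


KIC = 1.07*235*39/(8.1*9.3^1.5)*sqrt(pi*4.14/9.3) = 50.48

50.48


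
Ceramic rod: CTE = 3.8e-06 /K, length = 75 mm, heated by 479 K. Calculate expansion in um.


dL = 3.8e-06 * 75 * 479 * 1000 = 136.515 um

136.515


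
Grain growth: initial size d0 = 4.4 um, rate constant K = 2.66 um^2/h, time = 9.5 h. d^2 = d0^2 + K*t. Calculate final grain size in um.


d^2 = 4.4^2 + 2.66*9.5 = 44.63
d = sqrt(44.63) = 6.68 um

6.68


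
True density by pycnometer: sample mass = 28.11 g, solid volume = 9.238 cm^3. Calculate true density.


TD = 28.11 / 9.238 = 3.043 g/cm^3

3.043


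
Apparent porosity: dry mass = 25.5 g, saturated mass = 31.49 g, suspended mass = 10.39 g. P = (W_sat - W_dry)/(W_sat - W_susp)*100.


P = (31.49 - 25.5) / (31.49 - 10.39) * 100 = 5.99 / 21.1 * 100 = 28.4%

28.4


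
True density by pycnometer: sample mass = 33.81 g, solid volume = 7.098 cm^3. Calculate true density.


TD = 33.81 / 7.098 = 4.763 g/cm^3

4.763


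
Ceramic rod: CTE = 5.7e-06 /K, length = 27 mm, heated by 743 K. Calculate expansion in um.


dL = 5.7e-06 * 27 * 743 * 1000 = 114.348 um

114.348


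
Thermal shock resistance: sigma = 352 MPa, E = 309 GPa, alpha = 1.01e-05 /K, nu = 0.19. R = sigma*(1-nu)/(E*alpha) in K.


R = 352*(1-0.19)/(309*1000*1.01e-05) = 91 K

91


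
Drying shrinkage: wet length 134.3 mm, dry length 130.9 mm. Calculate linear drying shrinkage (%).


DS = (134.3 - 130.9) / 134.3 * 100 = 2.53%

2.53


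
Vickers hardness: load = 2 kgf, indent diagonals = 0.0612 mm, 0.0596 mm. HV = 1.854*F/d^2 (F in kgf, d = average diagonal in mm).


d_avg = (0.0612+0.0596)/2 = 0.0604 mm
HV = 1.854*2/0.0604^2 = 1016

1016


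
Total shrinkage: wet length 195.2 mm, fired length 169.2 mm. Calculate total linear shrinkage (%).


TS = (195.2 - 169.2) / 195.2 * 100 = 13.32%

13.32


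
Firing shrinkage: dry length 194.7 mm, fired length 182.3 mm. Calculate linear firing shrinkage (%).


FS = (194.7 - 182.3) / 194.7 * 100 = 6.37%

6.37


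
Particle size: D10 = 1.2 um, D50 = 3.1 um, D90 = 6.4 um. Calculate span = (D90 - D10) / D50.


Span = (6.4 - 1.2) / 3.1 = 5.2 / 3.1 = 1.677

1.677


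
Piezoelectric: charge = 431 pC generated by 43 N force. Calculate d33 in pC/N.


d33 = 431 / 43 = 10.0 pC/N

10.0


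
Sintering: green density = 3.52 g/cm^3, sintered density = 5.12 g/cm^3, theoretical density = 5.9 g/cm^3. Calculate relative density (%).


Relative = 5.12 / 5.9 * 100 = 86.8%

86.8


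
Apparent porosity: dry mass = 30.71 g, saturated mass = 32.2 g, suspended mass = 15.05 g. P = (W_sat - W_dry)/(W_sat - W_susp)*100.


P = (32.2 - 30.71) / (32.2 - 15.05) * 100 = 1.49 / 17.15 * 100 = 8.7%

8.7


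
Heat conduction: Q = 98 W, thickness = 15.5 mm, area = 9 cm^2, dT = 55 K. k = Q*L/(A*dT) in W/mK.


k = 98*15.5/1000/(9/10000*55) = 30.69 W/mK

30.69


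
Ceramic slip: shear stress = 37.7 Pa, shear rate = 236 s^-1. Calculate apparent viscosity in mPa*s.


eta = tau/gamma * 1000 = 37.7/236 * 1000 = 159.7 mPa*s

159.7


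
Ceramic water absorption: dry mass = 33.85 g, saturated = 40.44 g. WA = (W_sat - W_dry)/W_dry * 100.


WA = (40.44 - 33.85) / 33.85 * 100 = 19.47%

19.47


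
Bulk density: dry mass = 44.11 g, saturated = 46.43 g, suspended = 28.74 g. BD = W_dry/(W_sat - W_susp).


BD = 44.11 / (46.43 - 28.74) = 44.11 / 17.69 = 2.493 g/cm^3

2.493


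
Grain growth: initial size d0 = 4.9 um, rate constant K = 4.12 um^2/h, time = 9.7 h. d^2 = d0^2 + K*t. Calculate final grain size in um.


d^2 = 4.9^2 + 4.12*9.7 = 63.974
d = sqrt(63.974) = 8.0 um

8.0


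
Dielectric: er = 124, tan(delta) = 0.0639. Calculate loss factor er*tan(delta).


Loss = 124 * 0.0639 = 7.924

7.924


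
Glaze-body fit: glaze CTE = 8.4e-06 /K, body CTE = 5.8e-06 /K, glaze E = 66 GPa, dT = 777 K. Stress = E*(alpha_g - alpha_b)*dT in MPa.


Stress = 66*1000*(8.4e-06 - 5.8e-06)*777 = 133.3 MPa

133.3


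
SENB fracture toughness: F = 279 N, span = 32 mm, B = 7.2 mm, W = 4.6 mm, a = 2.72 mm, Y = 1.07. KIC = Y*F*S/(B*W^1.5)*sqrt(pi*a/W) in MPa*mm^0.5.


KIC = 1.07*279*32/(7.2*4.6^1.5)*sqrt(pi*2.72/4.6) = 183.29

183.29


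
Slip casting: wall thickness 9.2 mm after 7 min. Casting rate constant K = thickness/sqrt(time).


K = 9.2 / sqrt(7) = 9.2 / 2.6458 = 3.477 mm/min^0.5

3.477


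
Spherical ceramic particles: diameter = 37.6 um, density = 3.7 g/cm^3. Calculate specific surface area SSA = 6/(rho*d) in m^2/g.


SSA = 6 / (3.7 * 37.6) = 0.043 m^2/g

0.043


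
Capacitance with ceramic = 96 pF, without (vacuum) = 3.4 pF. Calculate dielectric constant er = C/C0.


er = 96 / 3.4 = 28.24

28.24


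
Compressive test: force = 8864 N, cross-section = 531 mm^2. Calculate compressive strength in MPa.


CS = 8864 / 531 = 16.7 MPa

16.7


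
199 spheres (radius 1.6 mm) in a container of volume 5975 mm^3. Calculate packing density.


V_sphere = 4/3*pi*1.6^3 = 17.1573 mm^3
Total V = 199*17.1573 = 3414.3027 mm^3
PD = 3414.3027 / 5975 = 0.571

0.571


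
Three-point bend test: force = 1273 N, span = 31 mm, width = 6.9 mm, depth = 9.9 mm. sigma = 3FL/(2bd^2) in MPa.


sigma = 3*1273*31/(2*6.9*9.9^2) = 87.5 MPa

87.5


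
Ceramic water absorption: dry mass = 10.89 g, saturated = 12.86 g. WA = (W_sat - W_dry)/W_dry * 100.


WA = (12.86 - 10.89) / 10.89 * 100 = 18.09%

18.09


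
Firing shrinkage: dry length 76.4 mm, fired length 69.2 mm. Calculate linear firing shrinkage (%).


FS = (76.4 - 69.2) / 76.4 * 100 = 9.42%

9.42


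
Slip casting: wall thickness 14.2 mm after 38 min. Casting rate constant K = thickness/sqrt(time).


K = 14.2 / sqrt(38) = 14.2 / 6.1644 = 2.304 mm/min^0.5

2.304


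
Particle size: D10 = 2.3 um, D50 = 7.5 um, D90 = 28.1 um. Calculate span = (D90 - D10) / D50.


Span = (28.1 - 2.3) / 7.5 = 25.8 / 7.5 = 3.44

3.44


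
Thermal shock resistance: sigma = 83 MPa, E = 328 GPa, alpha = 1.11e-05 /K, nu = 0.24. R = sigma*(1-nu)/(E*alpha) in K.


R = 83*(1-0.24)/(328*1000*1.11e-05) = 17 K

17


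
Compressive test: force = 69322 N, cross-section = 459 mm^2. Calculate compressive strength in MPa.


CS = 69322 / 459 = 151.0 MPa

151.0


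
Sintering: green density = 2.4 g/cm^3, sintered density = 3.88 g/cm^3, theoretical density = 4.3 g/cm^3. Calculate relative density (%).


Relative = 3.88 / 4.3 * 100 = 90.2%

90.2


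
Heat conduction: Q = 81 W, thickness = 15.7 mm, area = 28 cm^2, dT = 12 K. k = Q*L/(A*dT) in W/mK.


k = 81*15.7/1000/(28/10000*12) = 37.85 W/mK

37.85


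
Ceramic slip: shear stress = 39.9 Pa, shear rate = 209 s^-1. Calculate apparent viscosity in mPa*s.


eta = tau/gamma * 1000 = 39.9/209 * 1000 = 190.9 mPa*s

190.9


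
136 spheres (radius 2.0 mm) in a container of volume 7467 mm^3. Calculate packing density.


V_sphere = 4/3*pi*2.0^3 = 33.5103 mm^3
Total V = 136*33.5103 = 4557.4008 mm^3
PD = 4557.4008 / 7467 = 0.61

0.61


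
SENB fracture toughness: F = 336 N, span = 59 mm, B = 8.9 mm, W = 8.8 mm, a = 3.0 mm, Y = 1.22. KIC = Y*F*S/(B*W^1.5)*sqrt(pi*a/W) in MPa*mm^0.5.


KIC = 1.22*336*59/(8.9*8.8^1.5)*sqrt(pi*3.0/8.8) = 107.73

107.73


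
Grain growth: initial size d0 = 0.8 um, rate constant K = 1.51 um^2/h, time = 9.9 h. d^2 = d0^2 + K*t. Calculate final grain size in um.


d^2 = 0.8^2 + 1.51*9.9 = 15.589
d = sqrt(15.589) = 3.95 um

3.95


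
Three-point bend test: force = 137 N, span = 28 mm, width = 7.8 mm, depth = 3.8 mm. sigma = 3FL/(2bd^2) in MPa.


sigma = 3*137*28/(2*7.8*3.8^2) = 51.1 MPa

51.1


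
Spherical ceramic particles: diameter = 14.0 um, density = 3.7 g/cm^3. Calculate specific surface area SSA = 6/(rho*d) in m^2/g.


SSA = 6 / (3.7 * 14.0) = 0.116 m^2/g

0.116


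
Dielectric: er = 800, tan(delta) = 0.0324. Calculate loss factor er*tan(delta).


Loss = 800 * 0.0324 = 25.92

25.92


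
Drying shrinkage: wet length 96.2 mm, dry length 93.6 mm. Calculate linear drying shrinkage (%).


DS = (96.2 - 93.6) / 96.2 * 100 = 2.7%

2.7


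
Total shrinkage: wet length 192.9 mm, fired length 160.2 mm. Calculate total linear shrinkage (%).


TS = (192.9 - 160.2) / 192.9 * 100 = 16.95%

16.95


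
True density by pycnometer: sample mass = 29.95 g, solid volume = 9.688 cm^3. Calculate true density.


TD = 29.95 / 9.688 = 3.091 g/cm^3

3.091


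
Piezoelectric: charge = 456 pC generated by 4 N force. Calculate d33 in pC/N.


d33 = 456 / 4 = 114.0 pC/N

114.0


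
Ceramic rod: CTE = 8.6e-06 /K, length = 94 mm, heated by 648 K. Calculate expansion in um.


dL = 8.6e-06 * 94 * 648 * 1000 = 523.843 um

523.843


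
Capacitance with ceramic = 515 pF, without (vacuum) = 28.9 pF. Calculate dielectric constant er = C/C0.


er = 515 / 28.9 = 17.82

17.82


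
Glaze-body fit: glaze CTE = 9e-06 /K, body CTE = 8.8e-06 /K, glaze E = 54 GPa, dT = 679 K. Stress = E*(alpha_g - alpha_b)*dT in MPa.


Stress = 54*1000*(9e-06 - 8.8e-06)*679 = 7.3 MPa

7.3


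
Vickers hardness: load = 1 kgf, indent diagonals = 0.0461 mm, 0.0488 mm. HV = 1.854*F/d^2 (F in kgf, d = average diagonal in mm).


d_avg = (0.0461+0.0488)/2 = 0.04745 mm
HV = 1.854*1/0.04745^2 = 823

823


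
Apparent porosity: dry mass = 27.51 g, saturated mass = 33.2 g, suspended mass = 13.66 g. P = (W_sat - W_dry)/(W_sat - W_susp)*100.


P = (33.2 - 27.51) / (33.2 - 13.66) * 100 = 5.69 / 19.54 * 100 = 29.1%

29.1


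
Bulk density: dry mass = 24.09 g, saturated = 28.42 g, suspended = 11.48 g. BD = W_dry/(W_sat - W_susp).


BD = 24.09 / (28.42 - 11.48) = 24.09 / 16.94 = 1.422 g/cm^3

1.422


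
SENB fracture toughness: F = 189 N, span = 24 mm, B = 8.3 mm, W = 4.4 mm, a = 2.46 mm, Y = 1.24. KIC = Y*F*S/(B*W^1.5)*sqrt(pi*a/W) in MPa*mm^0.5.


KIC = 1.24*189*24/(8.3*4.4^1.5)*sqrt(pi*2.46/4.4) = 97.31

97.31


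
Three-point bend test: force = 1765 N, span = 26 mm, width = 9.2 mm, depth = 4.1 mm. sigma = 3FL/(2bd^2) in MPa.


sigma = 3*1765*26/(2*9.2*4.1^2) = 445.1 MPa

445.1


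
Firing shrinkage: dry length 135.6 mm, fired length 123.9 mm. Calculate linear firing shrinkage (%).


FS = (135.6 - 123.9) / 135.6 * 100 = 8.63%

8.63


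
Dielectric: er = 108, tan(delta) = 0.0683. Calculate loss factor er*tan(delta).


Loss = 108 * 0.0683 = 7.376

7.376


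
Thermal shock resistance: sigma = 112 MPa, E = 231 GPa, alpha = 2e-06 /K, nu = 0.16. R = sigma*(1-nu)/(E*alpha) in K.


R = 112*(1-0.16)/(231*1000*2e-06) = 204 K

204


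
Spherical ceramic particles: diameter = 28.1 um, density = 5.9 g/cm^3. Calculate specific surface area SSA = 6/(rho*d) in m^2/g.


SSA = 6 / (5.9 * 28.1) = 0.036 m^2/g

0.036


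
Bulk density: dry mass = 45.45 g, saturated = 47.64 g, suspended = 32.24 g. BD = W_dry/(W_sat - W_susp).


BD = 45.45 / (47.64 - 32.24) = 45.45 / 15.4 = 2.951 g/cm^3

2.951


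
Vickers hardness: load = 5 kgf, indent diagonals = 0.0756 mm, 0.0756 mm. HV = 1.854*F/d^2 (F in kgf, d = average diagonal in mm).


d_avg = (0.0756+0.0756)/2 = 0.0756 mm
HV = 1.854*5/0.0756^2 = 1622

1622


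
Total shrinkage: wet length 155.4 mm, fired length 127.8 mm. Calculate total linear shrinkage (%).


TS = (155.4 - 127.8) / 155.4 * 100 = 17.76%

17.76


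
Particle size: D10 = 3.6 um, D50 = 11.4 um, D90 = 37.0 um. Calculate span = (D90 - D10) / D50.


Span = (37.0 - 3.6) / 11.4 = 33.4 / 11.4 = 2.93

2.93


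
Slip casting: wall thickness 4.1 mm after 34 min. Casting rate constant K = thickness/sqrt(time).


K = 4.1 / sqrt(34) = 4.1 / 5.831 = 0.703 mm/min^0.5

0.703


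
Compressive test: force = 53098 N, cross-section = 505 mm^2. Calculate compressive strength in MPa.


CS = 53098 / 505 = 105.1 MPa

105.1


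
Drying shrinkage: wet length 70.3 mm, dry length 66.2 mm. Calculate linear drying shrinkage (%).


DS = (70.3 - 66.2) / 70.3 * 100 = 5.83%

5.83


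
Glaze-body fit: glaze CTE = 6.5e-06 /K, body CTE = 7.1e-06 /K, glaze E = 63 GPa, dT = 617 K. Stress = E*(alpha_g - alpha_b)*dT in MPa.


Stress = 63*1000*(6.5e-06 - 7.1e-06)*617 = -23.3 MPa

-23.3


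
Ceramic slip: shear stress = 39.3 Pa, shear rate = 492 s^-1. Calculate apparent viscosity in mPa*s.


eta = tau/gamma * 1000 = 39.3/492 * 1000 = 79.9 mPa*s

79.9


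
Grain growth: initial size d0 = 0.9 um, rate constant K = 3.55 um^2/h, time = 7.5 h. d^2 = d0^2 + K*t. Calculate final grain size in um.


d^2 = 0.9^2 + 3.55*7.5 = 27.435
d = sqrt(27.435) = 5.24 um

5.24


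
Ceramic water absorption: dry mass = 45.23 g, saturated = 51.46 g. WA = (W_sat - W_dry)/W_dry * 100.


WA = (51.46 - 45.23) / 45.23 * 100 = 13.77%

13.77


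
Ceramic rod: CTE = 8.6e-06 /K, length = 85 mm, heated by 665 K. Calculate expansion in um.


dL = 8.6e-06 * 85 * 665 * 1000 = 486.115 um

486.115


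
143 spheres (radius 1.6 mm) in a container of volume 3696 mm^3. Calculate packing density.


V_sphere = 4/3*pi*1.6^3 = 17.1573 mm^3
Total V = 143*17.1573 = 2453.4939 mm^3
PD = 2453.4939 / 3696 = 0.664

0.664


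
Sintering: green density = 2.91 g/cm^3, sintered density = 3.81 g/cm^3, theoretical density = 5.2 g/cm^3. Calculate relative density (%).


Relative = 3.81 / 5.2 * 100 = 73.3%

73.3


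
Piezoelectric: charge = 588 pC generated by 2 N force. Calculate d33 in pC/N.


d33 = 588 / 2 = 294.0 pC/N

294.0


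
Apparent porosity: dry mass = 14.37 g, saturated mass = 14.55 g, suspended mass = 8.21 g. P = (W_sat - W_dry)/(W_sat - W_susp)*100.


P = (14.55 - 14.37) / (14.55 - 8.21) * 100 = 0.18 / 6.34 * 100 = 2.8%

2.8


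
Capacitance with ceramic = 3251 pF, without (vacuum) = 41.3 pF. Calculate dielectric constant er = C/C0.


er = 3251 / 41.3 = 78.72

78.72


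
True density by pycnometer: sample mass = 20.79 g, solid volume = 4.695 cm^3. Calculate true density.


TD = 20.79 / 4.695 = 4.428 g/cm^3

4.428


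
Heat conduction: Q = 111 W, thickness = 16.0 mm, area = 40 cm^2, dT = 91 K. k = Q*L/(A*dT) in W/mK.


k = 111*16.0/1000/(40/10000*91) = 4.88 W/mK

4.88


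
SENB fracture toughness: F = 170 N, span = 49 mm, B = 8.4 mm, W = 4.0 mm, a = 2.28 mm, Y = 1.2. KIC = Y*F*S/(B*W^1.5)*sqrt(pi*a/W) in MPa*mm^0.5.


KIC = 1.2*170*49/(8.4*4.0^1.5)*sqrt(pi*2.28/4.0) = 199.05

199.05


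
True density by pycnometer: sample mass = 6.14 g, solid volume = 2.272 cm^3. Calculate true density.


TD = 6.14 / 2.272 = 2.702 g/cm^3

2.702


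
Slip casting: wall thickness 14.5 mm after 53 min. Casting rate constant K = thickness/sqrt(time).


K = 14.5 / sqrt(53) = 14.5 / 7.2801 = 1.992 mm/min^0.5

1.992


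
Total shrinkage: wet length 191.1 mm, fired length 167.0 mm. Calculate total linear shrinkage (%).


TS = (191.1 - 167.0) / 191.1 * 100 = 12.61%

12.61


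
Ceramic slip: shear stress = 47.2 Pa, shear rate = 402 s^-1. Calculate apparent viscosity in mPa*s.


eta = tau/gamma * 1000 = 47.2/402 * 1000 = 117.4 mPa*s

117.4


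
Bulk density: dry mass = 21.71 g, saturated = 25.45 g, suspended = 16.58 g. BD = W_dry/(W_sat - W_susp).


BD = 21.71 / (25.45 - 16.58) = 21.71 / 8.87 = 2.448 g/cm^3

2.448


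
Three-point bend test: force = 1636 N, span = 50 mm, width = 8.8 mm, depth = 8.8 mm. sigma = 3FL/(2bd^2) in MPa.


sigma = 3*1636*50/(2*8.8*8.8^2) = 180.1 MPa

180.1


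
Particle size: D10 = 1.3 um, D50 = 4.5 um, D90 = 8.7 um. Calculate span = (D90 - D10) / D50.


Span = (8.7 - 1.3) / 4.5 = 7.4 / 4.5 = 1.644

1.644


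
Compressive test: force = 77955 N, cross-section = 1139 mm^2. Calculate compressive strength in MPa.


CS = 77955 / 1139 = 68.4 MPa

68.4


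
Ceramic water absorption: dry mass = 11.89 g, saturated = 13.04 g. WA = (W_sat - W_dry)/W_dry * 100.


WA = (13.04 - 11.89) / 11.89 * 100 = 9.67%

9.67


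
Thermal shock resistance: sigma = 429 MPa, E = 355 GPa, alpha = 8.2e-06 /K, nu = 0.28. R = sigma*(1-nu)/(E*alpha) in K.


R = 429*(1-0.28)/(355*1000*8.2e-06) = 106 K

106


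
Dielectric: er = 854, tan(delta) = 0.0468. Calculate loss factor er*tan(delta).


Loss = 854 * 0.0468 = 39.967

39.967


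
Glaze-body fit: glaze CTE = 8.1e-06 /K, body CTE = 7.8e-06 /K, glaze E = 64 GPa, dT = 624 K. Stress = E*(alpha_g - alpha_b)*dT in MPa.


Stress = 64*1000*(8.1e-06 - 7.8e-06)*624 = 12.0 MPa

12.0


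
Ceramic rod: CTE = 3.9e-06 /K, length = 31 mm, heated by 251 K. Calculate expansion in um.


dL = 3.9e-06 * 31 * 251 * 1000 = 30.346 um

30.346


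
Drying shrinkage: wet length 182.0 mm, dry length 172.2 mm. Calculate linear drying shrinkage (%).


DS = (182.0 - 172.2) / 182.0 * 100 = 5.38%

5.38


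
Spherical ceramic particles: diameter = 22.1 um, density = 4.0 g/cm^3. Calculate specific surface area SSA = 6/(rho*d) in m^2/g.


SSA = 6 / (4.0 * 22.1) = 0.068 m^2/g

0.068


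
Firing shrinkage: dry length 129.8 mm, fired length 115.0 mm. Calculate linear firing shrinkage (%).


FS = (129.8 - 115.0) / 129.8 * 100 = 11.4%

11.4


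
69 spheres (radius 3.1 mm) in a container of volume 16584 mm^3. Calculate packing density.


V_sphere = 4/3*pi*3.1^3 = 124.7882 mm^3
Total V = 69*124.7882 = 8610.3858 mm^3
PD = 8610.3858 / 16584 = 0.519

0.519


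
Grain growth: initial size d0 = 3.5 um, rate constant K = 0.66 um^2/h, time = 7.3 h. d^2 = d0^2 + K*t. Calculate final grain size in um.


d^2 = 3.5^2 + 0.66*7.3 = 17.068
d = sqrt(17.068) = 4.13 um

4.13


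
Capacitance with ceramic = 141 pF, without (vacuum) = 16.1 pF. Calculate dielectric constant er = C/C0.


er = 141 / 16.1 = 8.76

8.76


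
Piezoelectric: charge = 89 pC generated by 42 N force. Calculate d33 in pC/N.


d33 = 89 / 42 = 2.1 pC/N

2.1


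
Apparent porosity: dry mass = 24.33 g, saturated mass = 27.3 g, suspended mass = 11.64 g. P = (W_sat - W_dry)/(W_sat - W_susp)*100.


P = (27.3 - 24.33) / (27.3 - 11.64) * 100 = 2.97 / 15.66 * 100 = 19.0%

19.0


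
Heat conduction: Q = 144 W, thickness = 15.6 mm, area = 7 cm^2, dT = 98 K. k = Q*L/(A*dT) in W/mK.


k = 144*15.6/1000/(7/10000*98) = 32.75 W/mK

32.75


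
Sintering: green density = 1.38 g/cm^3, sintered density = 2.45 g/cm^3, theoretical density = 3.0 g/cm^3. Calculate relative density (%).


Relative = 2.45 / 3.0 * 100 = 81.7%

81.7


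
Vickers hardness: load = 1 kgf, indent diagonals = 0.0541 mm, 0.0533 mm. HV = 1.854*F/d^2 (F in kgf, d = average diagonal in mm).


d_avg = (0.0541+0.0533)/2 = 0.0537 mm
HV = 1.854*1/0.0537^2 = 643

643


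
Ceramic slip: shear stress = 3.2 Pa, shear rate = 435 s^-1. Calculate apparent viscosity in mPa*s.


eta = tau/gamma * 1000 = 3.2/435 * 1000 = 7.4 mPa*s

7.4


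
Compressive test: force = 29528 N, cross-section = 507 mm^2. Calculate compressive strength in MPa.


CS = 29528 / 507 = 58.2 MPa

58.2


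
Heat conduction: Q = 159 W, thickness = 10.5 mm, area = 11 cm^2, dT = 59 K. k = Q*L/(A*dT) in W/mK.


k = 159*10.5/1000/(11/10000*59) = 25.72 W/mK

25.72


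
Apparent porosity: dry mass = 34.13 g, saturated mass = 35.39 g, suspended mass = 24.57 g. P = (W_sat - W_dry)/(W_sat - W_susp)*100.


P = (35.39 - 34.13) / (35.39 - 24.57) * 100 = 1.26 / 10.82 * 100 = 11.6%

11.6


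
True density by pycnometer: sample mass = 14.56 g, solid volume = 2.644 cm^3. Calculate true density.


TD = 14.56 / 2.644 = 5.507 g/cm^3

5.507


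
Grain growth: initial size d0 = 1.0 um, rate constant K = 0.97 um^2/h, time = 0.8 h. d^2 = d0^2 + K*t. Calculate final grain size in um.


d^2 = 1.0^2 + 0.97*0.8 = 1.776
d = sqrt(1.776) = 1.33 um

1.33


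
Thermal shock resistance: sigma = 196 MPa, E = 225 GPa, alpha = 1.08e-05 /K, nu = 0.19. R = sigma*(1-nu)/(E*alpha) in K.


R = 196*(1-0.19)/(225*1000*1.08e-05) = 65 K

65


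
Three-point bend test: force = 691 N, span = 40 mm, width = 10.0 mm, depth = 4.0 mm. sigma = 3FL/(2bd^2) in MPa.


sigma = 3*691*40/(2*10.0*4.0^2) = 259.1 MPa

259.1


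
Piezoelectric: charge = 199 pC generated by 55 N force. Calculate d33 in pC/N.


d33 = 199 / 55 = 3.6 pC/N

3.6


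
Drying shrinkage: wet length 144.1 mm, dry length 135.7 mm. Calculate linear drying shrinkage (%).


DS = (144.1 - 135.7) / 144.1 * 100 = 5.83%

5.83


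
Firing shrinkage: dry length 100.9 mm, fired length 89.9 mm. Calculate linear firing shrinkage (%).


FS = (100.9 - 89.9) / 100.9 * 100 = 10.9%

10.9


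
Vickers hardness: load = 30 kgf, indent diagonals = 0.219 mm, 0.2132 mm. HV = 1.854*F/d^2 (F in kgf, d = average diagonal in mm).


d_avg = (0.219+0.2132)/2 = 0.2161 mm
HV = 1.854*30/0.2161^2 = 1191

1191


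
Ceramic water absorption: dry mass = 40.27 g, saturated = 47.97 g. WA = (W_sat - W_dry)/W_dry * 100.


WA = (47.97 - 40.27) / 40.27 * 100 = 19.12%

19.12


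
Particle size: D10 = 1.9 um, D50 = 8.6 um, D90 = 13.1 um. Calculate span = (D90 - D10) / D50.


Span = (13.1 - 1.9) / 8.6 = 11.2 / 8.6 = 1.302

1.302


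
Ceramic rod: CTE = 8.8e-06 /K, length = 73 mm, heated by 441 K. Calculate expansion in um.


dL = 8.8e-06 * 73 * 441 * 1000 = 283.298 um

283.298


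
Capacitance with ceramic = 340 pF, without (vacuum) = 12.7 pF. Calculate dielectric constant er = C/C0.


er = 340 / 12.7 = 26.77

26.77


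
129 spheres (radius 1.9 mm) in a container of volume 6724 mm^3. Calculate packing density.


V_sphere = 4/3*pi*1.9^3 = 28.7309 mm^3
Total V = 129*28.7309 = 3706.2861 mm^3
PD = 3706.2861 / 6724 = 0.551

0.551


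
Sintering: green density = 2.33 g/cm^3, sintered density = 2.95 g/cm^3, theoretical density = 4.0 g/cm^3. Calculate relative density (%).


Relative = 2.95 / 4.0 * 100 = 73.8%

73.8


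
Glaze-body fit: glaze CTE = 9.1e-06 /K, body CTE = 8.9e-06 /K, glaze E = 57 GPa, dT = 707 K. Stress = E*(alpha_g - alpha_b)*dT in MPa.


Stress = 57*1000*(9.1e-06 - 8.9e-06)*707 = 8.1 MPa

8.1


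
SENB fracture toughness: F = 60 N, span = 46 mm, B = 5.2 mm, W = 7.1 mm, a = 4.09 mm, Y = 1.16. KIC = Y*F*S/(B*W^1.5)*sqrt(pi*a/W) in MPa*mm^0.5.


KIC = 1.16*60*46/(5.2*7.1^1.5)*sqrt(pi*4.09/7.1) = 43.78

43.78


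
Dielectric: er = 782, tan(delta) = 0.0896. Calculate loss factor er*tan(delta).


Loss = 782 * 0.0896 = 70.067

70.067


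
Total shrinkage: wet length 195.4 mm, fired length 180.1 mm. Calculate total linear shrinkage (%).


TS = (195.4 - 180.1) / 195.4 * 100 = 7.83%

7.83


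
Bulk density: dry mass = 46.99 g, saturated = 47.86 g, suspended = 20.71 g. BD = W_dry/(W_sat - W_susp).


BD = 46.99 / (47.86 - 20.71) = 46.99 / 27.15 = 1.731 g/cm^3

1.731


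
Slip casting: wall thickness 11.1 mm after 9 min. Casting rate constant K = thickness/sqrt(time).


K = 11.1 / sqrt(9) = 11.1 / 3.0 = 3.7 mm/min^0.5

3.7


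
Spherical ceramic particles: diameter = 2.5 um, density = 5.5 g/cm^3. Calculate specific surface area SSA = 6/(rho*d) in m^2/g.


SSA = 6 / (5.5 * 2.5) = 0.436 m^2/g

0.436


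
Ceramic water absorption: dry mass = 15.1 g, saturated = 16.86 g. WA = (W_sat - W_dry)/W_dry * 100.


WA = (16.86 - 15.1) / 15.1 * 100 = 11.66%

11.66


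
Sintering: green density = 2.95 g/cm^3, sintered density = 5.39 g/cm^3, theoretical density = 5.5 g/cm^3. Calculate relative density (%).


Relative = 5.39 / 5.5 * 100 = 98.0%

98.0


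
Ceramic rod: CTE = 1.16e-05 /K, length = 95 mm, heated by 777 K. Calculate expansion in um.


dL = 1.16e-05 * 95 * 777 * 1000 = 856.254 um

856.254


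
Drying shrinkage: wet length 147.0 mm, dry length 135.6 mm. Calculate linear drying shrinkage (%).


DS = (147.0 - 135.6) / 147.0 * 100 = 7.76%

7.76


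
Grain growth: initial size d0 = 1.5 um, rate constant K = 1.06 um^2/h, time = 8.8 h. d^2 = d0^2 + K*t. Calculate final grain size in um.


d^2 = 1.5^2 + 1.06*8.8 = 11.578
d = sqrt(11.578) = 3.4 um

3.4


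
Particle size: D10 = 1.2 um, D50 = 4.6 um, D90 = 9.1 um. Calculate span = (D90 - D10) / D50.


Span = (9.1 - 1.2) / 4.6 = 7.9 / 4.6 = 1.717

1.717


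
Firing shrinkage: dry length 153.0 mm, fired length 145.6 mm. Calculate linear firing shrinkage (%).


FS = (153.0 - 145.6) / 153.0 * 100 = 4.84%

4.84


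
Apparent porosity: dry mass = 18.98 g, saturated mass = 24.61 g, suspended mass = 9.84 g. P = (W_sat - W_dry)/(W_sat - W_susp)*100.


P = (24.61 - 18.98) / (24.61 - 9.84) * 100 = 5.63 / 14.77 * 100 = 38.1%

38.1


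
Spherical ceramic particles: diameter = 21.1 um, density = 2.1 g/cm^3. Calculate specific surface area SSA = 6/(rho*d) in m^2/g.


SSA = 6 / (2.1 * 21.1) = 0.135 m^2/g

0.135


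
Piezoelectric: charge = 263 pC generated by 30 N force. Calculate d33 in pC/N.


d33 = 263 / 30 = 8.8 pC/N

8.8


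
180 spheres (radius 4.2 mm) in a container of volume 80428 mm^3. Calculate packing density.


V_sphere = 4/3*pi*4.2^3 = 310.3391 mm^3
Total V = 180*310.3391 = 55861.038 mm^3
PD = 55861.038 / 80428 = 0.695

0.695


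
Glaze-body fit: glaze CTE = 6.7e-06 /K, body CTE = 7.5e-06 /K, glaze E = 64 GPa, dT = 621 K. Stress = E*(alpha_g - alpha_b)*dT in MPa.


Stress = 64*1000*(6.7e-06 - 7.5e-06)*621 = -31.8 MPa

-31.8


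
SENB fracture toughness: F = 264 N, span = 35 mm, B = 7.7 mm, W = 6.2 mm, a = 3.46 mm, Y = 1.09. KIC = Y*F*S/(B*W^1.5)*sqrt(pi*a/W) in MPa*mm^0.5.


KIC = 1.09*264*35/(7.7*6.2^1.5)*sqrt(pi*3.46/6.2) = 112.19

112.19


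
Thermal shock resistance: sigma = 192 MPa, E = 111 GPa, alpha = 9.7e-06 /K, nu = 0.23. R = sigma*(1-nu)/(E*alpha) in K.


R = 192*(1-0.23)/(111*1000*9.7e-06) = 137 K

137


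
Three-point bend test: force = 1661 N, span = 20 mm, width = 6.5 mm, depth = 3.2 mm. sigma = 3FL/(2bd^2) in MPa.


sigma = 3*1661*20/(2*6.5*3.2^2) = 748.6 MPa

748.6


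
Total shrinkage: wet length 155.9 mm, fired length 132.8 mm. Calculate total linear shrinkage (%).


TS = (155.9 - 132.8) / 155.9 * 100 = 14.82%

14.82


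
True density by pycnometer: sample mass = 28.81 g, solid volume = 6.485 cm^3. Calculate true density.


TD = 28.81 / 6.485 = 4.443 g/cm^3

4.443


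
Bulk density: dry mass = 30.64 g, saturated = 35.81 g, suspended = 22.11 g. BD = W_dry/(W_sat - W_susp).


BD = 30.64 / (35.81 - 22.11) = 30.64 / 13.7 = 2.236 g/cm^3

2.236


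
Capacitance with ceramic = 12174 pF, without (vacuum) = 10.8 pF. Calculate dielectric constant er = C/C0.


er = 12174 / 10.8 = 1127.22

1127.22


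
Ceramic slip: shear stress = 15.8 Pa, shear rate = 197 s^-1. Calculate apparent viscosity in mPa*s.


eta = tau/gamma * 1000 = 15.8/197 * 1000 = 80.2 mPa*s

80.2


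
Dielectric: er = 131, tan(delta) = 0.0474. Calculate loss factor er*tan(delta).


Loss = 131 * 0.0474 = 6.209

6.209


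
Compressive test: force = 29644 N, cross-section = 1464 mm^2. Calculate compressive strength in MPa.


CS = 29644 / 1464 = 20.2 MPa

20.2


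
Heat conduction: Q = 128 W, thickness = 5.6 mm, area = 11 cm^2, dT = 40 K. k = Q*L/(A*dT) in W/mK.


k = 128*5.6/1000/(11/10000*40) = 16.29 W/mK

16.29


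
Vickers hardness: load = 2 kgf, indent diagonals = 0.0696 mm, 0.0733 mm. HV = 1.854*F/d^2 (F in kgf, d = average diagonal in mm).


d_avg = (0.0696+0.0733)/2 = 0.07145 mm
HV = 1.854*2/0.07145^2 = 726

726


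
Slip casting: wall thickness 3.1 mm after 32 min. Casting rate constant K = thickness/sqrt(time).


K = 3.1 / sqrt(32) = 3.1 / 5.6569 = 0.548 mm/min^0.5

0.548


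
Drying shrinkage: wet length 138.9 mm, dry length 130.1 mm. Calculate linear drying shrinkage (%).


DS = (138.9 - 130.1) / 138.9 * 100 = 6.34%

6.34


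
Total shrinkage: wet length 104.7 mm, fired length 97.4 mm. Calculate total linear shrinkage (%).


TS = (104.7 - 97.4) / 104.7 * 100 = 6.97%

6.97


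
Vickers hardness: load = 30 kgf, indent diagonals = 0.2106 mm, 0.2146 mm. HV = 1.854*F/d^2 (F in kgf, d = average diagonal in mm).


d_avg = (0.2106+0.2146)/2 = 0.2126 mm
HV = 1.854*30/0.2126^2 = 1231

1231


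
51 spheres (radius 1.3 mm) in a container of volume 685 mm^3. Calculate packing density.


V_sphere = 4/3*pi*1.3^3 = 9.2028 mm^3
Total V = 51*9.2028 = 469.3428 mm^3
PD = 469.3428 / 685 = 0.685

0.685


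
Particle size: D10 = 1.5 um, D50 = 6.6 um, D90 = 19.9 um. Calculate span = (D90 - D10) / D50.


Span = (19.9 - 1.5) / 6.6 = 18.4 / 6.6 = 2.788

2.788


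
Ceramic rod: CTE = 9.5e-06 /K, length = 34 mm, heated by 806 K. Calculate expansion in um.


dL = 9.5e-06 * 34 * 806 * 1000 = 260.338 um

260.338


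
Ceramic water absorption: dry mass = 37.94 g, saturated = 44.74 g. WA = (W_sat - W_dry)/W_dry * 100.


WA = (44.74 - 37.94) / 37.94 * 100 = 17.92%

17.92


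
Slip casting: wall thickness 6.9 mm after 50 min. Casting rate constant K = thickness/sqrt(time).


K = 6.9 / sqrt(50) = 6.9 / 7.0711 = 0.976 mm/min^0.5

0.976


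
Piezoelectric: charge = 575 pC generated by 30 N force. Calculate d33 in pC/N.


d33 = 575 / 30 = 19.2 pC/N

19.2


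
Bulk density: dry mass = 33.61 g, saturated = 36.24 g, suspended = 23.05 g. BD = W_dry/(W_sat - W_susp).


BD = 33.61 / (36.24 - 23.05) = 33.61 / 13.19 = 2.548 g/cm^3

2.548


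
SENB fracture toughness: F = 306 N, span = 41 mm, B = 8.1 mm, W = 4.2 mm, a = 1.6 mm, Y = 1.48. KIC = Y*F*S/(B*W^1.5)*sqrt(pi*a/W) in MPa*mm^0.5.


KIC = 1.48*306*41/(8.1*4.2^1.5)*sqrt(pi*1.6/4.2) = 291.35

291.35


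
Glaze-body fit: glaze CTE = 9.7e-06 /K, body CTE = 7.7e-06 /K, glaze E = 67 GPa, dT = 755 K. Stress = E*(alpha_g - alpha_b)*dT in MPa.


Stress = 67*1000*(9.7e-06 - 7.7e-06)*755 = 101.2 MPa

101.2


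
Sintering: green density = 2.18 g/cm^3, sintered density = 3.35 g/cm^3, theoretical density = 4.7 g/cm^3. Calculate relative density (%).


Relative = 3.35 / 4.7 * 100 = 71.3%

71.3


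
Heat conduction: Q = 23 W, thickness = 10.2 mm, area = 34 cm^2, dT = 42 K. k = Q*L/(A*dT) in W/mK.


k = 23*10.2/1000/(34/10000*42) = 1.64 W/mK

1.64


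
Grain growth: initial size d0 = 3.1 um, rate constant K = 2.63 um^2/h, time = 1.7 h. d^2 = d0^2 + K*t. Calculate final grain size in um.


d^2 = 3.1^2 + 2.63*1.7 = 14.081
d = sqrt(14.081) = 3.75 um

3.75


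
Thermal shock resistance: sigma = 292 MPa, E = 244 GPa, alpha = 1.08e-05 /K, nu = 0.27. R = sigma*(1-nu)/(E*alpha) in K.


R = 292*(1-0.27)/(244*1000*1.08e-05) = 81 K

81


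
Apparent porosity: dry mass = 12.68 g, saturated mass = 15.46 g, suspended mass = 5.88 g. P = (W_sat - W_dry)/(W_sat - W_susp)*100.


P = (15.46 - 12.68) / (15.46 - 5.88) * 100 = 2.78 / 9.58 * 100 = 29.0%

29.0


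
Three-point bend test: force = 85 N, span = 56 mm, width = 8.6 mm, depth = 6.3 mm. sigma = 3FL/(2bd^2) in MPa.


sigma = 3*85*56/(2*8.6*6.3^2) = 20.9 MPa

20.9


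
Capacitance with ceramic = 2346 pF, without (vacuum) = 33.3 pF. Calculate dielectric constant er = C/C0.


er = 2346 / 33.3 = 70.45

70.45


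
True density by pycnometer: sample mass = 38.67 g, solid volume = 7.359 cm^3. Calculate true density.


TD = 38.67 / 7.359 = 5.255 g/cm^3

5.255


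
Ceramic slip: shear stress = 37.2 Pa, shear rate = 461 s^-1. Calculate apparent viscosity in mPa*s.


eta = tau/gamma * 1000 = 37.2/461 * 1000 = 80.7 mPa*s

80.7


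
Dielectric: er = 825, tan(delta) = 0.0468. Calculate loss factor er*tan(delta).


Loss = 825 * 0.0468 = 38.61

38.61


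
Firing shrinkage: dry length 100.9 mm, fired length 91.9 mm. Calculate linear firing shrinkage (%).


FS = (100.9 - 91.9) / 100.9 * 100 = 8.92%

8.92


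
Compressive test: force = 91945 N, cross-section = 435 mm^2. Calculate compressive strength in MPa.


CS = 91945 / 435 = 211.4 MPa

211.4


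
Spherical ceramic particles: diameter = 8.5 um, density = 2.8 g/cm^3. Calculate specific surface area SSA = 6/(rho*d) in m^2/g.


SSA = 6 / (2.8 * 8.5) = 0.252 m^2/g

0.252


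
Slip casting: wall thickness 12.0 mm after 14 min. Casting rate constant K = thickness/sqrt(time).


K = 12.0 / sqrt(14) = 12.0 / 3.7417 = 3.207 mm/min^0.5

3.207


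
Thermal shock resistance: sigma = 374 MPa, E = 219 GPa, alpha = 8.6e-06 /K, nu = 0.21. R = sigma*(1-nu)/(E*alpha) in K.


R = 374*(1-0.21)/(219*1000*8.6e-06) = 157 K

157


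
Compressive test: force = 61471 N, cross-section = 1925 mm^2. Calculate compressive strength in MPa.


CS = 61471 / 1925 = 31.9 MPa

31.9


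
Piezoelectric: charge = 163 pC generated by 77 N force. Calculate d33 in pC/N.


d33 = 163 / 77 = 2.1 pC/N

2.1


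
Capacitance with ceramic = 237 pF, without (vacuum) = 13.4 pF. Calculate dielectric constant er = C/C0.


er = 237 / 13.4 = 17.69

17.69


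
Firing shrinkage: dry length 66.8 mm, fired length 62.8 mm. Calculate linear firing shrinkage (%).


FS = (66.8 - 62.8) / 66.8 * 100 = 5.99%

5.99


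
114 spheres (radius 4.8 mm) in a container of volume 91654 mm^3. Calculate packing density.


V_sphere = 4/3*pi*4.8^3 = 463.2467 mm^3
Total V = 114*463.2467 = 52810.1238 mm^3
PD = 52810.1238 / 91654 = 0.576

0.576


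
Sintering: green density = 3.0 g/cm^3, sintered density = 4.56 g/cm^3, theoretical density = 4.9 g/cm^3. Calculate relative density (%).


Relative = 4.56 / 4.9 * 100 = 93.1%

93.1


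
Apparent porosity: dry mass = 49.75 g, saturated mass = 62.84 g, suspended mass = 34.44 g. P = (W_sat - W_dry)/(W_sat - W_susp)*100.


P = (62.84 - 49.75) / (62.84 - 34.44) * 100 = 13.09 / 28.4 * 100 = 46.1%

46.1


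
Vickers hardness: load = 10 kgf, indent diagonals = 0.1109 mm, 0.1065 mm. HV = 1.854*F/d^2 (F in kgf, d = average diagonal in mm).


d_avg = (0.1109+0.1065)/2 = 0.1087 mm
HV = 1.854*10/0.1087^2 = 1569

1569


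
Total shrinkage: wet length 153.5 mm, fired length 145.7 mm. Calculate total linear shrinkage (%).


TS = (153.5 - 145.7) / 153.5 * 100 = 5.08%

5.08


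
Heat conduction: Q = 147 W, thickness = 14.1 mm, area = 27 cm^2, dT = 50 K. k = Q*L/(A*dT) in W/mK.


k = 147*14.1/1000/(27/10000*50) = 15.35 W/mK

15.35


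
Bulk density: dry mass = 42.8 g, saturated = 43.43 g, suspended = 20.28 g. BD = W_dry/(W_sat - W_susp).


BD = 42.8 / (43.43 - 20.28) = 42.8 / 23.15 = 1.849 g/cm^3

1.849


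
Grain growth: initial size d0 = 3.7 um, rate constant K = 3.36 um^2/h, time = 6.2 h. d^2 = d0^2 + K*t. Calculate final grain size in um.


d^2 = 3.7^2 + 3.36*6.2 = 34.522
d = sqrt(34.522) = 5.88 um

5.88


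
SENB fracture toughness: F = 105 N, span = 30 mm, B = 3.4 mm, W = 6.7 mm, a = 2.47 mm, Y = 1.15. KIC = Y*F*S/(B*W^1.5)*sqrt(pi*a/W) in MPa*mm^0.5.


KIC = 1.15*105*30/(3.4*6.7^1.5)*sqrt(pi*2.47/6.7) = 66.12

66.12


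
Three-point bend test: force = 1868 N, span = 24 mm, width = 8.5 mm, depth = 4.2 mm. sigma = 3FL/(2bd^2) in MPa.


sigma = 3*1868*24/(2*8.5*4.2^2) = 448.5 MPa

448.5


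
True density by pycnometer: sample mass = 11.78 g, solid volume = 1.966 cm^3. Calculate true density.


TD = 11.78 / 1.966 = 5.992 g/cm^3

5.992


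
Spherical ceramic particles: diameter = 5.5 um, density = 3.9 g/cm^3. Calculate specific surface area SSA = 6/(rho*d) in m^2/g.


SSA = 6 / (3.9 * 5.5) = 0.28 m^2/g

0.28


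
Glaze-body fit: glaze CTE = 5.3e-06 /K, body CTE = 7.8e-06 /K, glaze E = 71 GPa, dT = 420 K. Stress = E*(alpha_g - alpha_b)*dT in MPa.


Stress = 71*1000*(5.3e-06 - 7.8e-06)*420 = -74.6 MPa

-74.6


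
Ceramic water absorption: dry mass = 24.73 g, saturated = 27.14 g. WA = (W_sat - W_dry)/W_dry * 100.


WA = (27.14 - 24.73) / 24.73 * 100 = 9.75%

9.75


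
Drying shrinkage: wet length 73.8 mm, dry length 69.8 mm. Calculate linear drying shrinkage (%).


DS = (73.8 - 69.8) / 73.8 * 100 = 5.42%

5.42


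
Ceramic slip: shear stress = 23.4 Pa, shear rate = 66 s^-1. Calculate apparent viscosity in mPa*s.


eta = tau/gamma * 1000 = 23.4/66 * 1000 = 354.5 mPa*s

354.5


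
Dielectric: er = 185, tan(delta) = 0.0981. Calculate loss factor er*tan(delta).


Loss = 185 * 0.0981 = 18.149

18.149


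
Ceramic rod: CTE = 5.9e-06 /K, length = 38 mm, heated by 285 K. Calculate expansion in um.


dL = 5.9e-06 * 38 * 285 * 1000 = 63.897 um

63.897


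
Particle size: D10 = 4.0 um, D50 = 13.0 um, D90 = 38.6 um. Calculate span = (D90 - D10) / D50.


Span = (38.6 - 4.0) / 13.0 = 34.6 / 13.0 = 2.662

2.662


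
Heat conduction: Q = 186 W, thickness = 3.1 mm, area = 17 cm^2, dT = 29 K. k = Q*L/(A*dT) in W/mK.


k = 186*3.1/1000/(17/10000*29) = 11.7 W/mK

11.7


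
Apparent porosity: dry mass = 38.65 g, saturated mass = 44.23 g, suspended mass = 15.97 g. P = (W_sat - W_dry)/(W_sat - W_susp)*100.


P = (44.23 - 38.65) / (44.23 - 15.97) * 100 = 5.58 / 28.26 * 100 = 19.7%

19.7


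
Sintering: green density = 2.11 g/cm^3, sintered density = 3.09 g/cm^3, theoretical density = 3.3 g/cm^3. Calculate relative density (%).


Relative = 3.09 / 3.3 * 100 = 93.6%

93.6


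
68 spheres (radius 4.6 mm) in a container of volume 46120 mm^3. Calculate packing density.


V_sphere = 4/3*pi*4.6^3 = 407.7201 mm^3
Total V = 68*407.7201 = 27724.9668 mm^3
PD = 27724.9668 / 46120 = 0.601

0.601


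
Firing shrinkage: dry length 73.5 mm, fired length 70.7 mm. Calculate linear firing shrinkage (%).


FS = (73.5 - 70.7) / 73.5 * 100 = 3.81%

3.81


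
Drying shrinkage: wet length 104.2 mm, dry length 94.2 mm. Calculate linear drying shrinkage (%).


DS = (104.2 - 94.2) / 104.2 * 100 = 9.6%

9.6


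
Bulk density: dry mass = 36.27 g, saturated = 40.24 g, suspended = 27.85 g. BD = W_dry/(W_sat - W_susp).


BD = 36.27 / (40.24 - 27.85) = 36.27 / 12.39 = 2.927 g/cm^3

2.927


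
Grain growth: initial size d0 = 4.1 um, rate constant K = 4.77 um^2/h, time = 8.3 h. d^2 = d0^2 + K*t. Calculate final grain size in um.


d^2 = 4.1^2 + 4.77*8.3 = 56.401
d = sqrt(56.401) = 7.51 um

7.51


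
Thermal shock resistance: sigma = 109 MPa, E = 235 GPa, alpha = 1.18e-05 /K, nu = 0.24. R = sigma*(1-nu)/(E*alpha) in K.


R = 109*(1-0.24)/(235*1000*1.18e-05) = 30 K

30


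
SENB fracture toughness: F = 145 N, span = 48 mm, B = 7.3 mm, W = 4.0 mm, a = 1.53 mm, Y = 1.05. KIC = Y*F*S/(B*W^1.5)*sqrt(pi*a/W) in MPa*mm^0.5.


KIC = 1.05*145*48/(7.3*4.0^1.5)*sqrt(pi*1.53/4.0) = 137.18

137.18


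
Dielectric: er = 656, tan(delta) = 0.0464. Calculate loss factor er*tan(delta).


Loss = 656 * 0.0464 = 30.438

30.438


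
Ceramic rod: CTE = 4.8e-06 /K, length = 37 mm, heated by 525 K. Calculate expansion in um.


dL = 4.8e-06 * 37 * 525 * 1000 = 93.24 um

93.24


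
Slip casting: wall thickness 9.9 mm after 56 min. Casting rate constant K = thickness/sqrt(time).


K = 9.9 / sqrt(56) = 9.9 / 7.4833 = 1.323 mm/min^0.5

1.323


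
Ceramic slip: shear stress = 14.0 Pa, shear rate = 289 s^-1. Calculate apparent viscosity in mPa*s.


eta = tau/gamma * 1000 = 14.0/289 * 1000 = 48.4 mPa*s

48.4


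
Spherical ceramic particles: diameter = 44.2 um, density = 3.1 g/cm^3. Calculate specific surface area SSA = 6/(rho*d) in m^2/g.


SSA = 6 / (3.1 * 44.2) = 0.044 m^2/g

0.044


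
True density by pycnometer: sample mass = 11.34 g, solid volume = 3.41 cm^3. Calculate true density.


TD = 11.34 / 3.41 = 3.326 g/cm^3

3.326


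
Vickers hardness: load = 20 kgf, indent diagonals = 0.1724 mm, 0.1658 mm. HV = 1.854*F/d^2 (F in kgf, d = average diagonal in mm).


d_avg = (0.1724+0.1658)/2 = 0.1691 mm
HV = 1.854*20/0.1691^2 = 1297

1297


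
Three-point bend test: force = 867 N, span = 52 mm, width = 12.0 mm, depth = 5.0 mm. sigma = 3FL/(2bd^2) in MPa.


sigma = 3*867*52/(2*12.0*5.0^2) = 225.4 MPa

225.4
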